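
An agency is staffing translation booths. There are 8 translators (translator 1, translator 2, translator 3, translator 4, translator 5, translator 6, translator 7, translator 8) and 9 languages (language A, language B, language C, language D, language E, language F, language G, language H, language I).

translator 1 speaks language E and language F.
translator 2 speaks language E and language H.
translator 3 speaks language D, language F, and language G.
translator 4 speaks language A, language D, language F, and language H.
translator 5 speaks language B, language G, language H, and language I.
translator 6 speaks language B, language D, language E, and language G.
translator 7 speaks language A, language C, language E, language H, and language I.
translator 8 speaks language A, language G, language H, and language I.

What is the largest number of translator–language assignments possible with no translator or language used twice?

8

A valid assignment of size 8: translator 1→language F, translator 2→language E, translator 3→language G, translator 4→language A, translator 5→language B, translator 6→language D, translator 7→language I, translator 8→language H.
All 8 translators are matched, so no larger matching exists.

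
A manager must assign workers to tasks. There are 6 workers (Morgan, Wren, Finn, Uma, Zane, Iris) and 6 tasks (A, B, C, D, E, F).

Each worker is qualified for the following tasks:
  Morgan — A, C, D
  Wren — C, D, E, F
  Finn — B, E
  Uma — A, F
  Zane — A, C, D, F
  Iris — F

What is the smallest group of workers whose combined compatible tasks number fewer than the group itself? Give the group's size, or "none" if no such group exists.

A matching saturating every worker exists, for instance Morgan→D, Wren→E, Finn→B, Uma→A, Zane→C, Iris→F.
By Hall's marriage theorem, this means |N(S)| ≥ |S| for every subset S, so no violating subset exists.

none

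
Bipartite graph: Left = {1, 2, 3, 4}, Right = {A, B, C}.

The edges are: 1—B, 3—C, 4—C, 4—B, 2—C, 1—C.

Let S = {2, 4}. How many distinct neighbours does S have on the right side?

2

The union of neighbours of {2, 4} is {B, C}, which has 2 elements.
Since |N(S)| = 2 ≥ |S| = 2, Hall's condition holds for this subset.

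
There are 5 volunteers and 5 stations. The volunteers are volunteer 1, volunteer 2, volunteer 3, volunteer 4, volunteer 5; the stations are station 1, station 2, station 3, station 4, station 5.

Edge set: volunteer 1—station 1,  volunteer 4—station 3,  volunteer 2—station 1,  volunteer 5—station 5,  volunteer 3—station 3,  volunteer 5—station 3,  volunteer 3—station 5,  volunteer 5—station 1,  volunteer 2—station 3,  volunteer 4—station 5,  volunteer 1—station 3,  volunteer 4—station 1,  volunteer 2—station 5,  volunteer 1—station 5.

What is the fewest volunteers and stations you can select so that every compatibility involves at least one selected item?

3

The 3 edges volunteer 1–station 1, volunteer 2–station 5, volunteer 3–station 3 form a matching, so any vertex cover needs at least 3 vertices (one per matched edge).
Conversely {station 1, station 3, station 5} meets every edge and has exactly 3 vertices, so 3 is optimal.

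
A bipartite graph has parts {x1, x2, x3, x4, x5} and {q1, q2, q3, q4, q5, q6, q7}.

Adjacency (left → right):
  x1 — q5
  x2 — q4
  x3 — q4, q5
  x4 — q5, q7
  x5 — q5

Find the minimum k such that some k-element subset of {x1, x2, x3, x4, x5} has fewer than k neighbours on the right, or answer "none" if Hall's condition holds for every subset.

Take S = {x1, x5}. Its neighbourhood is {q5}, so |N(S)| = 1 < |S| = 2.
No single vertex violates Hall's condition since each has at least one neighbour, so 2 is the minimum.

2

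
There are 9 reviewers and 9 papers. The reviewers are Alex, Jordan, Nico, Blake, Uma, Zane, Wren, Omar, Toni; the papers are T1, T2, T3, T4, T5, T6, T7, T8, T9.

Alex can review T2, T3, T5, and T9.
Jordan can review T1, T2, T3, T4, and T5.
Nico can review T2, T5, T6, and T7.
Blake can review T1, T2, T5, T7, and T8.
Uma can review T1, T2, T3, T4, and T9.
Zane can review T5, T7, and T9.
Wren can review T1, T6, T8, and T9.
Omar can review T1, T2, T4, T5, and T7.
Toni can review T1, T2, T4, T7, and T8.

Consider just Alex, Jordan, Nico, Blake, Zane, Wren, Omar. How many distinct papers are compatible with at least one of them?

The union of neighbours of {Alex, Jordan, Nico, Blake, Zane, Wren, Omar} is {T1, T2, T3, T4, T5, T6, T7, T8, T9}, which has 9 elements.
Since |N(S)| = 9 ≥ |S| = 7, Hall's condition holds for this subset.

9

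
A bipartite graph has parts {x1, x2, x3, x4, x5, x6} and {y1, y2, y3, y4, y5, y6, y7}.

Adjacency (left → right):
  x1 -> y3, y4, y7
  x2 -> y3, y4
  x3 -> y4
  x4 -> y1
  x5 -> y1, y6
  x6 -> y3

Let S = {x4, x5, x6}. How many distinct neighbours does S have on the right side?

3

The union of neighbours of {x4, x5, x6} is {y1, y3, y6}, which has 3 elements.
Since |N(S)| = 3 ≥ |S| = 3, Hall's condition holds for this subset.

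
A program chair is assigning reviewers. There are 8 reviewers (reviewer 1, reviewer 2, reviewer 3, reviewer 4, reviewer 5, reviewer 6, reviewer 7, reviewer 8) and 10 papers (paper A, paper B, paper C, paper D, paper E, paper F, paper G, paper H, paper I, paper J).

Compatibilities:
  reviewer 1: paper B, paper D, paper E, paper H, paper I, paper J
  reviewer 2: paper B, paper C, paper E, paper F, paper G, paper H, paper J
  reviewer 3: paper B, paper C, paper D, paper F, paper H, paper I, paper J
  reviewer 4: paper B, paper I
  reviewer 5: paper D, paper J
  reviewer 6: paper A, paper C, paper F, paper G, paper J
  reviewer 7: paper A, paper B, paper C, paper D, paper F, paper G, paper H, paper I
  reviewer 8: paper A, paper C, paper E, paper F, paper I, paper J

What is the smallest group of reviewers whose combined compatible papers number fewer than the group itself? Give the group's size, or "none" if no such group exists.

none

A matching saturating every reviewer exists, for instance reviewer 1→paper E, reviewer 2→paper C, reviewer 3→paper F, reviewer 4→paper B, reviewer 5→paper D, reviewer 6→paper J, reviewer 7→paper G, reviewer 8→paper I.
By Hall's marriage theorem, this means |N(S)| ≥ |S| for every subset S, so no violating subset exists.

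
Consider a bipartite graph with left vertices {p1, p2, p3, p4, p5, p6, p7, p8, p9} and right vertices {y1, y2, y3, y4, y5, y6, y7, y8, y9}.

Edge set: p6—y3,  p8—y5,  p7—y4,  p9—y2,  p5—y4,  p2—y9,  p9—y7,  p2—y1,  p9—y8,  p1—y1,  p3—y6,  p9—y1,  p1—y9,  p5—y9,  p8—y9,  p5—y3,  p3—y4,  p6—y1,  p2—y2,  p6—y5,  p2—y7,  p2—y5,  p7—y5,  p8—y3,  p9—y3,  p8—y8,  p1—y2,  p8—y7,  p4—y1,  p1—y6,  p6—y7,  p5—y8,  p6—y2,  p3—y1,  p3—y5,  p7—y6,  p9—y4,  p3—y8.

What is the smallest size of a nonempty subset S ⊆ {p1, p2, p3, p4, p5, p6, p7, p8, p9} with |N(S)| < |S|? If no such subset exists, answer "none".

none

A matching saturating every left vertex exists, for instance p1→y6, p2→y9, p3→y4, p4→y1, p5→y8, p6→y2, p7→y5, p8→y3, p9→y7.
By Hall's marriage theorem, this means |N(S)| ≥ |S| for every subset S, so no violating subset exists.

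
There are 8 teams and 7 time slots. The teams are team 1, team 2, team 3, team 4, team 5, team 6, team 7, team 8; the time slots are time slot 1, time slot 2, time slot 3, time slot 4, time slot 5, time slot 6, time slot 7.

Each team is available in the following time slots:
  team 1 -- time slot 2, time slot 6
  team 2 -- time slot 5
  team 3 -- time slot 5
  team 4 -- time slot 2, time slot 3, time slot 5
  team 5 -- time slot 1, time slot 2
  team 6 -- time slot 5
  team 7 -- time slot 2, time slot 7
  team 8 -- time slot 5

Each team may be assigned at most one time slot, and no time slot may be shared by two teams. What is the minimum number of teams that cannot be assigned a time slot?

3

One maximum matching: team 1–time slot 6, team 2–time slot 5, team 4–time slot 3, team 5–time slot 1, team 7–time slot 2.
The set {team 2, team 3, team 6, team 8} has only 1 neighbour ({time slot 5}), so by Hall's theorem at most 5 of the 8 teams can be matched.
That matches 5 of the 8, leaving 3 unmatched; no matching can do better.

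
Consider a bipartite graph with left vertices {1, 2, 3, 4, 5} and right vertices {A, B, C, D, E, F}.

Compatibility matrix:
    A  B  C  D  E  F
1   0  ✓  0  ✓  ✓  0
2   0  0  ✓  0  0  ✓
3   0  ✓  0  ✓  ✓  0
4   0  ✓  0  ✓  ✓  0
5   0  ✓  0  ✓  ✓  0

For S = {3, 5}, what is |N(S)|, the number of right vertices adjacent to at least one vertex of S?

3

The union of neighbours of {3, 5} is {B, D, E}, which has 3 elements.
Since |N(S)| = 3 ≥ |S| = 2, Hall's condition holds for this subset.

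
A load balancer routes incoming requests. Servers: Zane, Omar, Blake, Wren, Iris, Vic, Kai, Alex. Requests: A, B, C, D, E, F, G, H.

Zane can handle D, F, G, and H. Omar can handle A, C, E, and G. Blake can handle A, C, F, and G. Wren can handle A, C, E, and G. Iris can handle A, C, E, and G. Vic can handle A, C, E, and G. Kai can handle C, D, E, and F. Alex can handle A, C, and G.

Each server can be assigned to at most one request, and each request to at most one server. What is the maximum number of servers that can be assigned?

One maximum matching: Zane-H, Omar-A, Blake-F, Wren-G, Iris-C, Vic-E, Kai-D.
The set {Omar, Wren, Iris, Vic, Alex} has only 4 neighbours ({A, C, E, G}), so by Hall's theorem at most 7 of the 8 servers can be matched.

7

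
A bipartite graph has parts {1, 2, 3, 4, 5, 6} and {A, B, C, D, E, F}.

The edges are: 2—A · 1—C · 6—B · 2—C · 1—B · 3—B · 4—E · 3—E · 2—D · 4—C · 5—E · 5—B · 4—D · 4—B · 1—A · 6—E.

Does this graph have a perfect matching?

The set {3, 5, 6} has only 2 neighbours ({B, E}), so by Hall's theorem at most 5 of the 6 left vertices can be matched.
Hence no matching covers every left vertex.

No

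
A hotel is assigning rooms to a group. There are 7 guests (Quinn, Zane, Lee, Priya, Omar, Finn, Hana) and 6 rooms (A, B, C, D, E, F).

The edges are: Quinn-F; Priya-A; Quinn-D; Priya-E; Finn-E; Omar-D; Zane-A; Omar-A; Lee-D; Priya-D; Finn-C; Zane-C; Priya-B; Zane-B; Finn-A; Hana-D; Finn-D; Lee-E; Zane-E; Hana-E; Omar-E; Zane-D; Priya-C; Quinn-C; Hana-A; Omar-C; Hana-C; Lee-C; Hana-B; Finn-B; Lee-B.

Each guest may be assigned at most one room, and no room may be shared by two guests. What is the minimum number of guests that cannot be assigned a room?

1

A valid assignment of size 6: Quinn→F, Zane→E, Lee→B, Priya→D, Omar→C, Finn→A.
The set {Zane, Lee, Priya, Omar, Finn, Hana} has only 5 neighbours ({A, B, C, D, E}), so by Hall's theorem at most 6 of the 7 guests can be matched.
That matches 6 of the 7, leaving 1 unmatched; no matching can do better.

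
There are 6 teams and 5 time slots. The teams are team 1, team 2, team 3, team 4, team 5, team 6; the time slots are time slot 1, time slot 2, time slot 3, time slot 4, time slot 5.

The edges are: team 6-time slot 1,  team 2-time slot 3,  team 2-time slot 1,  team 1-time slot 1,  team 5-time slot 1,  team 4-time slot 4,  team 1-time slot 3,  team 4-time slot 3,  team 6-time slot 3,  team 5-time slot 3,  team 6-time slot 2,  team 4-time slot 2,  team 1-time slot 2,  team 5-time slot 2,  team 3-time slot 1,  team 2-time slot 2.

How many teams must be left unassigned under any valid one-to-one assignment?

2

For example, pair team 1–time slot 3, team 2–time slot 2, team 3–time slot 1, team 4–time slot 4.
The set {team 1, team 2, team 3, team 5, team 6} has only 3 neighbours ({time slot 1, time slot 2, time slot 3}), so by Hall's theorem at most 4 of the 6 teams can be matched.
That matches 4 of the 6, leaving 2 unmatched; no matching can do better.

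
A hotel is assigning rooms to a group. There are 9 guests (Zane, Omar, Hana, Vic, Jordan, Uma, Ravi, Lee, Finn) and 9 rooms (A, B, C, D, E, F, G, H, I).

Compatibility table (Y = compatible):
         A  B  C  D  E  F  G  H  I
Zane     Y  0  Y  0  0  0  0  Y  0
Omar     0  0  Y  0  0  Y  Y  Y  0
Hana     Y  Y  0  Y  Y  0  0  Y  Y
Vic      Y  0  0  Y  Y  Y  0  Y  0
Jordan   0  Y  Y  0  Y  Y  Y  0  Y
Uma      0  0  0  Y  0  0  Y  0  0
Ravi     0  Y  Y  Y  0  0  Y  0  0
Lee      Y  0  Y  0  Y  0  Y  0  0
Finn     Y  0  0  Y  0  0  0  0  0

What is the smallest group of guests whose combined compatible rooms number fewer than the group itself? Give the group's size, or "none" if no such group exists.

A matching saturating every guest exists, for instance Zane→H, Omar→F, Hana→I, Vic→A, Jordan→E, Uma→G, Ravi→B, Lee→C, Finn→D.
By Hall's marriage theorem, this means |N(S)| ≥ |S| for every subset S, so no violating subset exists.

none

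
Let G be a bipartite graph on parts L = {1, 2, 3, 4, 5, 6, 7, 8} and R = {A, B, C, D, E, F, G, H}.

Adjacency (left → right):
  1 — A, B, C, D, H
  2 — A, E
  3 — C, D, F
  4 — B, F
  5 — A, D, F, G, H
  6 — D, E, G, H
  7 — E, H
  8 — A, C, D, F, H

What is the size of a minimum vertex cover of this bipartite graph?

8

{1, 2, 3, 4, 5, 6, 7, 8} is a vertex cover of size 8: every edge has an endpoint in this set.
No smaller cover exists because 1–B, 2–E, 3–C, 4–F, 5–G, 6–D, 7–H, 8–A is a matching of size 8, and a cover must include an endpoint of each of these disjoint edges (König's theorem).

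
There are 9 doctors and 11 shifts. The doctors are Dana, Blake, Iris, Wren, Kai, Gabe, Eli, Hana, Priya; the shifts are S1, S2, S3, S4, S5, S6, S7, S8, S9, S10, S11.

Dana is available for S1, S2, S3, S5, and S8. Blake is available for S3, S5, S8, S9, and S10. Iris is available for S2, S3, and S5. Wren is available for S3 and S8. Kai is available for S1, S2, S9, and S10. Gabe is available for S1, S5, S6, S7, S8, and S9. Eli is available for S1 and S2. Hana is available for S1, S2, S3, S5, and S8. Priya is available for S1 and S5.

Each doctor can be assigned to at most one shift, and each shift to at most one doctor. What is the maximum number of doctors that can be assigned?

8

For example, pair Dana–S3, Blake–S9, Iris–S5, Wren–S8, Kai–S10, Gabe–S7, Eli–S1, Hana–S2.
The set {Dana, Iris, Wren, Eli, Hana, Priya} has only 5 neighbours ({S1, S2, S3, S5, S8}), so by Hall's theorem at most 8 of the 9 doctors can be matched.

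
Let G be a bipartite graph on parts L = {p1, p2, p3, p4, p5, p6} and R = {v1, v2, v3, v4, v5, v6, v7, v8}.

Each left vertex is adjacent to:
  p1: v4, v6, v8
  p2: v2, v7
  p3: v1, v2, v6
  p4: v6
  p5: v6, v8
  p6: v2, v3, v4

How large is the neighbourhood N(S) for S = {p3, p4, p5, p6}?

6

The union of neighbours of {p3, p4, p5, p6} is {v1, v2, v3, v4, v6, v8}, which has 6 elements.
Since |N(S)| = 6 ≥ |S| = 4, Hall's condition holds for this subset.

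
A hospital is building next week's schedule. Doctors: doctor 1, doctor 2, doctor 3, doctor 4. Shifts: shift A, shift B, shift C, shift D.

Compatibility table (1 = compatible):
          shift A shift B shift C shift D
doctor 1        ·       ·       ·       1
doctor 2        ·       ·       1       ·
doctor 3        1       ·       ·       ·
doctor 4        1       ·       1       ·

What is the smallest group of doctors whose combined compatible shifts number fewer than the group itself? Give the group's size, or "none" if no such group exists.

Take S = {doctor 2, doctor 3, doctor 4}. Its neighbourhood is {shift A, shift C}, so |N(S)| = 2 < |S| = 3.
Every subset of size less than 3 has at least as many neighbours as members, so 3 is the minimum.

3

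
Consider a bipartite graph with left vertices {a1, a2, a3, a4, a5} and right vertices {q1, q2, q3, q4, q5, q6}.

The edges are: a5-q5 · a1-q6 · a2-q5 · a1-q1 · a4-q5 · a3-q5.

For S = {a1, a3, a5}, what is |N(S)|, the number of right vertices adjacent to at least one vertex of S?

3

The union of neighbours of {a1, a3, a5} is {q1, q5, q6}, which has 3 elements.
Since |N(S)| = 3 ≥ |S| = 3, Hall's condition holds for this subset.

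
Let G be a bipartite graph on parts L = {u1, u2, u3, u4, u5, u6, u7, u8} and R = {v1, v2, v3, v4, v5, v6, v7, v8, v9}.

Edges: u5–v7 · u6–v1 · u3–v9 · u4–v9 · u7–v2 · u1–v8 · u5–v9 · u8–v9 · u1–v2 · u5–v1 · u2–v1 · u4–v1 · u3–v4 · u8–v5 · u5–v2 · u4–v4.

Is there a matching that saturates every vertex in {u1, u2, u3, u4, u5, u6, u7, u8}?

No

The set {u2, u6} has only 1 neighbour ({v1}), so by Hall's theorem at most 7 of the 8 left vertices can be matched.
Hence no matching covers every left vertex.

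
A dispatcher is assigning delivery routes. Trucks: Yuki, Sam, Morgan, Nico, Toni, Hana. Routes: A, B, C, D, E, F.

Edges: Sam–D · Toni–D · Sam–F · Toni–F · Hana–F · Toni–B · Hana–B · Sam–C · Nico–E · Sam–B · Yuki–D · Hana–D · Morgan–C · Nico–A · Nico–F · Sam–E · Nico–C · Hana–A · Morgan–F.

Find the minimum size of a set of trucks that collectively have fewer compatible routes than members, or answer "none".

none

A matching saturating every truck exists, for instance Yuki→D, Sam→E, Morgan→C, Nico→A, Toni→F, Hana→B.
By Hall's marriage theorem, this means |N(S)| ≥ |S| for every subset S, so no violating subset exists.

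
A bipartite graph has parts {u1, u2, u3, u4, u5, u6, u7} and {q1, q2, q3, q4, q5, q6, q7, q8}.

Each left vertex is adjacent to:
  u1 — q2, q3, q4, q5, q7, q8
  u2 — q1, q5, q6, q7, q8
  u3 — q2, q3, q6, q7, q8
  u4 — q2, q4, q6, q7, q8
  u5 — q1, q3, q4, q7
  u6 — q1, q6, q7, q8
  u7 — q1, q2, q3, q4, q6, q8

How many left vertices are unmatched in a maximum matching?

One maximum matching: u1-q3, u2-q5, u3-q8, u4-q4, u5-q1, u6-q7, u7-q6.
This saturates every left vertex, so 7 is the maximum.
That matches 7 of the 7, leaving 0 unmatched; no matching can do better.

0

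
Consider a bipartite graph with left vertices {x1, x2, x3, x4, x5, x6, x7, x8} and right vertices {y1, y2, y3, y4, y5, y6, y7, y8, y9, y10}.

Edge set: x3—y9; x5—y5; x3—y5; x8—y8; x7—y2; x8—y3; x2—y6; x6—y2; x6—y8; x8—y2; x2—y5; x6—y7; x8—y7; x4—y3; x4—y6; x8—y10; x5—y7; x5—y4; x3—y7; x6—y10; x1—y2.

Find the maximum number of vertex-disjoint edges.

7

One maximum matching: x1–y2, x2–y6, x3–y5, x4–y3, x5–y4, x6–y10, x8–y7.
The set {x1, x7} has only 1 neighbour ({y2}), so by Hall's theorem at most 7 of the 8 left vertices can be matched.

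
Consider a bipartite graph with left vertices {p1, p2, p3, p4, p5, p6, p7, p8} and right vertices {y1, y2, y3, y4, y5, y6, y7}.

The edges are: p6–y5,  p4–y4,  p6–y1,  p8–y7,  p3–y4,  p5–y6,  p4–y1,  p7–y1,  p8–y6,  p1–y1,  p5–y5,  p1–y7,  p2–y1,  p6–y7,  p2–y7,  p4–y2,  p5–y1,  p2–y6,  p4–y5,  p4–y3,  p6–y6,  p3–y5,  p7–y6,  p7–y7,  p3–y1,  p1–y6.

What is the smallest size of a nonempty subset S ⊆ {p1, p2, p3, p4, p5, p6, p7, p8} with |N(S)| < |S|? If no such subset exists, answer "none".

4

Take S = {p1, p2, p7, p8}. Its neighbourhood is {y1, y6, y7}, so |N(S)| = 3 < |S| = 4.
Every subset of size less than 4 has at least as many neighbours as members, so 4 is the minimum.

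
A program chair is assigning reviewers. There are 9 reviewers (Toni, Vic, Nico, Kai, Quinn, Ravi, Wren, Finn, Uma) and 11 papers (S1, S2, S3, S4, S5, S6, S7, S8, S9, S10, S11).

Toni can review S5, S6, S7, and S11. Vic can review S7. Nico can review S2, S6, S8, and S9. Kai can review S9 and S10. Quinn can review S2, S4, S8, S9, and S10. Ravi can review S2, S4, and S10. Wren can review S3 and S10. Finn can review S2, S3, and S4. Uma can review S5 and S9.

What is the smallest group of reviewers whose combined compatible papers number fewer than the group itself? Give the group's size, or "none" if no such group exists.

A matching saturating every reviewer exists, for instance Toni→S5, Vic→S7, Nico→S6, Kai→S10, Quinn→S8, Ravi→S4, Wren→S3, Finn→S2, Uma→S9.
By Hall's marriage theorem, this means |N(S)| ≥ |S| for every subset S, so no violating subset exists.

none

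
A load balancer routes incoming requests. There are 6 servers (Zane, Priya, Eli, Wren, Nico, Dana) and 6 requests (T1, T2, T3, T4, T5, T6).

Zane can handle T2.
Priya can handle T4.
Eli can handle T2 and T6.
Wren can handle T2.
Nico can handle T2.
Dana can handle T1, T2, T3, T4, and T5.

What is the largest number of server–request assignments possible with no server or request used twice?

4

For example, pair Zane→T2, Priya→T4, Eli→T6, Dana→T5.
The set {Zane, Wren, Nico} has only 1 neighbour ({T2}), so by Hall's theorem at most 4 of the 6 servers can be matched.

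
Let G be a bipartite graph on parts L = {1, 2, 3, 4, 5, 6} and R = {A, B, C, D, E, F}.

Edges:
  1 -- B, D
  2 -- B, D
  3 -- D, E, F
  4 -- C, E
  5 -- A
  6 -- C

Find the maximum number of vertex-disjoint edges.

For example, pair 1-D, 2-B, 3-F, 4-E, 5-A, 6-C.
All 6 left vertices are matched, so no larger matching exists.

6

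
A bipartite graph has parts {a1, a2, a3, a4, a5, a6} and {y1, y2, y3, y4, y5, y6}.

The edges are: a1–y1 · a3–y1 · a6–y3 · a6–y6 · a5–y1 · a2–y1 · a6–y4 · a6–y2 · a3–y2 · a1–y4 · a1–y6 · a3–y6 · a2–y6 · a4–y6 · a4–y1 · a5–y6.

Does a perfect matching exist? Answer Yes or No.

The set {a2, a4, a5} has only 2 neighbours ({y1, y6}), so by Hall's theorem at most 5 of the 6 left vertices can be matched.
Hence no matching covers every left vertex.

No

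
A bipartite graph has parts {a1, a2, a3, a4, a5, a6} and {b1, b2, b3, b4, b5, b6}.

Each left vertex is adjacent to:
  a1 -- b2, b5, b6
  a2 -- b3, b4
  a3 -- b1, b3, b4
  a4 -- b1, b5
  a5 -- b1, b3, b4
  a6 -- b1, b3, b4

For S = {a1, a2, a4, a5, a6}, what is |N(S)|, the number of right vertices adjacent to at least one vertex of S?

The union of neighbours of {a1, a2, a4, a5, a6} is {b1, b2, b3, b4, b5, b6}, which has 6 elements.
Since |N(S)| = 6 ≥ |S| = 5, Hall's condition holds for this subset.

6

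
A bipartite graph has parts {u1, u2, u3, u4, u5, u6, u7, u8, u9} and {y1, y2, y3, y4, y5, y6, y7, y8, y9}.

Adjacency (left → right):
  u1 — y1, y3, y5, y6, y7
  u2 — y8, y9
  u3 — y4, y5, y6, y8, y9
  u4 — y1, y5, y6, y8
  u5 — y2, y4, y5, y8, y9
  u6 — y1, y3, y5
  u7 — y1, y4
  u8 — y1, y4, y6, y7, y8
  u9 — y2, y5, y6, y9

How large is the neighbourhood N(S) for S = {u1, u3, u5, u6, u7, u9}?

9

The union of neighbours of {u1, u3, u5, u6, u7, u9} is {y1, y2, y3, y4, y5, y6, y7, y8, y9}, which has 9 elements.
Since |N(S)| = 9 ≥ |S| = 6, Hall's condition holds for this subset.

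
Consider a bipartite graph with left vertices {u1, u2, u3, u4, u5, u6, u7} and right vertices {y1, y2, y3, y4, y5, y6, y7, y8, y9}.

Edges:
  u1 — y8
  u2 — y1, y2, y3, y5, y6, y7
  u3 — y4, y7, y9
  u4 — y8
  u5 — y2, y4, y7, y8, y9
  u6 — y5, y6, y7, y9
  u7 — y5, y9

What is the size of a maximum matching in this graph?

One maximum matching: u1→y8, u2→y6, u3→y9, u5→y4, u6→y7, u7→y5.
The set {u1, u4} has only 1 neighbour ({y8}), so by Hall's theorem at most 6 of the 7 left vertices can be matched.

6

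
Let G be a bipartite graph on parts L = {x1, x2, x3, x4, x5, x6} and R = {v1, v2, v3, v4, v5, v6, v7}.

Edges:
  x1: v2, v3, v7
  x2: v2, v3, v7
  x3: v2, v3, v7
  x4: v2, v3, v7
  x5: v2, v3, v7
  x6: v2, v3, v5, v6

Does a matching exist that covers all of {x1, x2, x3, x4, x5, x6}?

The set {x1, x2, x3, x4, x5} has only 3 neighbours ({v2, v3, v7}), so by Hall's theorem at most 4 of the 6 left vertices can be matched.
Hence no matching covers every left vertex.

No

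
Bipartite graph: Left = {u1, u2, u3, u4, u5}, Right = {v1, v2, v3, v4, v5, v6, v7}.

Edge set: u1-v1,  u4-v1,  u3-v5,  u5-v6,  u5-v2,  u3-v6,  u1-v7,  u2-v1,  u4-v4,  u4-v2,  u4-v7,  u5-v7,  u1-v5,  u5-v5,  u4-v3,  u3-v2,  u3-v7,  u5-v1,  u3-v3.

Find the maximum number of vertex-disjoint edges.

For example, pair u1-v7, u2-v1, u3-v3, u4-v4, u5-v2.
All 5 left vertices are matched, so no larger matching exists.

5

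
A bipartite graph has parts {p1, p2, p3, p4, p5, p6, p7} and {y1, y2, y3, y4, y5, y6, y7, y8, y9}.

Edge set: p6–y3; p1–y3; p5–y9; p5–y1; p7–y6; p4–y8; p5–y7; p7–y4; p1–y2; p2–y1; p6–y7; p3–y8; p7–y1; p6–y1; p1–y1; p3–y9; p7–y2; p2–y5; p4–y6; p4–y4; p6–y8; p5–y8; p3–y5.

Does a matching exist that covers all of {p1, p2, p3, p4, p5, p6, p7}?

Yes

A valid assignment of size 7: p1–y3, p2–y5, p3–y9, p4–y4, p5–y8, p6–y7, p7–y1.
All 7 left vertices are covered.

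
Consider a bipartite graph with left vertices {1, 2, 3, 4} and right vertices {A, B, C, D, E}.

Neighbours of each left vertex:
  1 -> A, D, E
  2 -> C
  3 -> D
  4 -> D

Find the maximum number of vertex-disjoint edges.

3

One maximum matching: 1–E, 2–C, 3–D.
The set {3, 4} has only 1 neighbour ({D}), so by Hall's theorem at most 3 of the 4 left vertices can be matched.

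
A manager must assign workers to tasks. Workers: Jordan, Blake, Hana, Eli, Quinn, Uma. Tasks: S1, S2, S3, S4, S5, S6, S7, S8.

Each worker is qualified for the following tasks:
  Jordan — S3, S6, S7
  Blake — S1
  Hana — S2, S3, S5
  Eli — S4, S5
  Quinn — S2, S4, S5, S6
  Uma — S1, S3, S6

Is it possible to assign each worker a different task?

Yes

For example, pair Jordan–S3, Blake–S1, Hana–S2, Eli–S5, Quinn–S4, Uma–S6.
All 6 workers are covered.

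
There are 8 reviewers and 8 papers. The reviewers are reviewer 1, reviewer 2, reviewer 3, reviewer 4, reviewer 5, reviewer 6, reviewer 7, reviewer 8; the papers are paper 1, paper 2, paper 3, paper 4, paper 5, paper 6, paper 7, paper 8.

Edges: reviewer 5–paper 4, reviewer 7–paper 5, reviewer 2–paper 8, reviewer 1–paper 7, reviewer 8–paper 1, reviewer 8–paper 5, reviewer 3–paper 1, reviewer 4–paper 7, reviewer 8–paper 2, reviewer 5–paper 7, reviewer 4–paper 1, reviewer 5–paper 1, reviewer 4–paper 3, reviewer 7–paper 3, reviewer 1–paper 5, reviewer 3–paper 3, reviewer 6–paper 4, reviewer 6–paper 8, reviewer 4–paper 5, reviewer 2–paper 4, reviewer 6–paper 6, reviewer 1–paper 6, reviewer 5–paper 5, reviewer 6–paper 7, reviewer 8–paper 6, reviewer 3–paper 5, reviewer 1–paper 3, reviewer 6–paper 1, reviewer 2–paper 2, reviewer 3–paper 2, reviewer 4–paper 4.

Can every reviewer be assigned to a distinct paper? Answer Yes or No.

A valid assignment of size 8: reviewer 1→paper 3, reviewer 2→paper 8, reviewer 3→paper 2, reviewer 4→paper 1, reviewer 5→paper 7, reviewer 6→paper 4, reviewer 7→paper 5, reviewer 8→paper 6.
Every reviewer is matched, so this is a perfect matching.

Yes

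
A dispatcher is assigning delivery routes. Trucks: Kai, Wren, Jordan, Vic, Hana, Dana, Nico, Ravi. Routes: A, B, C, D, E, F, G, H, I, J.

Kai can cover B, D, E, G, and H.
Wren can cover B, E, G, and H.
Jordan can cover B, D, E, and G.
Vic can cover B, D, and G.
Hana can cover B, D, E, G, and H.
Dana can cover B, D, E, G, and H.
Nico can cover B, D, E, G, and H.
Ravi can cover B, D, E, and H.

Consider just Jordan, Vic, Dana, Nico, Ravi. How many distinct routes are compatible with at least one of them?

5

The union of neighbours of {Jordan, Vic, Dana, Nico, Ravi} is {B, D, E, G, H}, which has 5 elements.
Since |N(S)| = 5 ≥ |S| = 5, Hall's condition holds for this subset.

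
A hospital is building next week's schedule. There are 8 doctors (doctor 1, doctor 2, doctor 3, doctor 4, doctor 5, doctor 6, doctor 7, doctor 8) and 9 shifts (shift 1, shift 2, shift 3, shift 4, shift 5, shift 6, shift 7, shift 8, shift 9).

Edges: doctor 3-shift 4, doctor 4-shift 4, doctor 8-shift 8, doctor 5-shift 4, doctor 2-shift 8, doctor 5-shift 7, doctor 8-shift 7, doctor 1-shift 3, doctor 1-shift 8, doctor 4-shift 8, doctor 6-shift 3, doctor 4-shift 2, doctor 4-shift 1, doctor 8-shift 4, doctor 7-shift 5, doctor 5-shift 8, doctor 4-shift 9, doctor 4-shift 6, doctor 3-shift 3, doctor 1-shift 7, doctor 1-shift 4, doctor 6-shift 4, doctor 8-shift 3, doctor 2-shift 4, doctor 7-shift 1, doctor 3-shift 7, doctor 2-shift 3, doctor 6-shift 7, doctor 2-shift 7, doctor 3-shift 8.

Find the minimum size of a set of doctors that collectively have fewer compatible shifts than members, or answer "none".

5

Take S = {doctor 1, doctor 2, doctor 3, doctor 5, doctor 6}. Its neighbourhood is {shift 3, shift 4, shift 7, shift 8}, so |N(S)| = 4 < |S| = 5.
Every subset of size less than 5 has at least as many neighbours as members, so 5 is the minimum.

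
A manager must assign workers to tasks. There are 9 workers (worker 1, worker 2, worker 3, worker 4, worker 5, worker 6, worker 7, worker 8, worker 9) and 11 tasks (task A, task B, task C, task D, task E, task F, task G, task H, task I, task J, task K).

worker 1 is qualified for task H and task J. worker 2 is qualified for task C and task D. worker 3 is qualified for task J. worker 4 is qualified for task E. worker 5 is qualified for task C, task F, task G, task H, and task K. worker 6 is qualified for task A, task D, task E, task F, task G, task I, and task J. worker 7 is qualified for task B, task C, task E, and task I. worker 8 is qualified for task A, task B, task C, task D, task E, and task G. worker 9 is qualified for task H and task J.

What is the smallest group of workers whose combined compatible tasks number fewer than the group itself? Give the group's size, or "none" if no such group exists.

Take S = {worker 1, worker 3, worker 9}. Its neighbourhood is {task H, task J}, so |N(S)| = 2 < |S| = 3.
Every subset of size less than 3 has at least as many neighbours as members, so 3 is the minimum.

3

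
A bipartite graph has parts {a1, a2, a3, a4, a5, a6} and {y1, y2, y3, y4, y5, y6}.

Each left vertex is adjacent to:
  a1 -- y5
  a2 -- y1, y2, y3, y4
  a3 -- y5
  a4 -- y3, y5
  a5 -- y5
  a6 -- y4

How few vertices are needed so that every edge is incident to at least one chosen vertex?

4

The 4 edges a1–y5, a2–y1, a4–y3, a6–y4 form a matching, so any vertex cover needs at least 4 vertices (one per matched edge).
Conversely {a2, a4, a6, y5} meets every edge and has exactly 4 vertices, so 4 is optimal.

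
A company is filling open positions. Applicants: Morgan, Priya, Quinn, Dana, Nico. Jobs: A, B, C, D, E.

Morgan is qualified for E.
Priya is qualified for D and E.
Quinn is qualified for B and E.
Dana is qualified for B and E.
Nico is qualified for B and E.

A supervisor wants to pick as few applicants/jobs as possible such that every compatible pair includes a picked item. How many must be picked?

The 3 edges Morgan–E, Priya–D, Quinn–B form a matching, so any vertex cover needs at least 3 vertices (one per matched edge).
Conversely {Priya, B, E} meets every edge and has exactly 3 vertices, so 3 is optimal.

3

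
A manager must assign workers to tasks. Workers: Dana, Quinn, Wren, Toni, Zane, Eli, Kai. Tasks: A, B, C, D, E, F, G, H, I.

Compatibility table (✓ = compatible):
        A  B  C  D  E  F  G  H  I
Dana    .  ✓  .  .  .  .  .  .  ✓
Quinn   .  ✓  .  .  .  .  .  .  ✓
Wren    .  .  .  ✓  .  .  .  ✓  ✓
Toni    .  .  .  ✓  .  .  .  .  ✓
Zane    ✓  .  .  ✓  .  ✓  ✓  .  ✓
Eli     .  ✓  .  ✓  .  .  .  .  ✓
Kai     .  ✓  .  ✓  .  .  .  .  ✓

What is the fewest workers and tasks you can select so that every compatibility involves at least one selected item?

5

{Wren, Zane, B, D, I} is a vertex cover of size 5: every edge has an endpoint in this set.
No smaller cover exists because Dana–I, Quinn–B, Wren–H, Toni–D, Zane–G is a matching of size 5, and a cover must include an endpoint of each of these disjoint edges (König's theorem).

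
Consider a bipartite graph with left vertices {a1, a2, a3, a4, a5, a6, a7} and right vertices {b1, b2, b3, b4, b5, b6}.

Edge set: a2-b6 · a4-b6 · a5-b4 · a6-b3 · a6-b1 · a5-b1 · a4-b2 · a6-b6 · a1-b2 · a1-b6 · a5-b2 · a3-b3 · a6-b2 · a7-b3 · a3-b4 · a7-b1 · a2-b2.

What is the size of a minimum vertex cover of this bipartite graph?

5

The 5 edges a1–b2, a2–b6, a3–b4, a5–b1, a6–b3 form a matching, so any vertex cover needs at least 5 vertices (one per matched edge).
Conversely {b1, b2, b3, b4, b6} meets every edge and has exactly 5 vertices, so 5 is optimal.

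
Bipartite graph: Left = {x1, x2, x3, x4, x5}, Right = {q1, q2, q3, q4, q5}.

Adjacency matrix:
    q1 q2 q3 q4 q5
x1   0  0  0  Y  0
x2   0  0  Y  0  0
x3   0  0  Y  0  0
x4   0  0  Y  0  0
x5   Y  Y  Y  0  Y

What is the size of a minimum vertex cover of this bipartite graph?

A maximum matching has 3 edges (e.g. x1–q4, x2–q3, x5–q2).
By König's theorem the minimum vertex cover has the same size. One such cover is {x1, x5, q3}.

3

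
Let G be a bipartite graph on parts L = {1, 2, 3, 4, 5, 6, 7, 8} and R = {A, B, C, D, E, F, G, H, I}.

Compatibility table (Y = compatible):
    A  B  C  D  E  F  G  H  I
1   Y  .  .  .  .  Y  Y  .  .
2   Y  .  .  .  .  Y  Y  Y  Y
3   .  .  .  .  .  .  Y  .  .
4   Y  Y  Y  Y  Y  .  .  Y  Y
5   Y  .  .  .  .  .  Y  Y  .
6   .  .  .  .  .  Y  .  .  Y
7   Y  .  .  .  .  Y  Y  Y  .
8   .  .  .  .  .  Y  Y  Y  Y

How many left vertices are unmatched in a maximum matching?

One maximum matching: 1-A, 2-I, 3-G, 4-E, 5-H, 6-F.
The set {1, 2, 3, 5, 6, 7, 8} has only 5 neighbours ({A, F, G, H, I}), so by Hall's theorem at most 6 of the 8 left vertices can be matched.
That matches 6 of the 8, leaving 2 unmatched; no matching can do better.

2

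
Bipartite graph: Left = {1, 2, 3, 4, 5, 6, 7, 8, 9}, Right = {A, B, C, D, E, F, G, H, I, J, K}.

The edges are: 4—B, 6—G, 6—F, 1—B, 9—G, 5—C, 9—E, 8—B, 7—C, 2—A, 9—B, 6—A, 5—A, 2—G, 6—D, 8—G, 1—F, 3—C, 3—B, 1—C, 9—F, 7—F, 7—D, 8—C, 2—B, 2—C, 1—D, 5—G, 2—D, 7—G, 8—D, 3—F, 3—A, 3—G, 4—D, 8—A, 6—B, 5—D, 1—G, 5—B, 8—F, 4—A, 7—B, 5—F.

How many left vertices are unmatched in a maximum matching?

2

For example, pair 1-F, 2-B, 3-C, 4-D, 5-A, 6-G, 9-E.
The set {1, 2, 3, 4, 5, 6, 7, 8} has only 6 neighbours ({A, B, C, D, F, G}), so by Hall's theorem at most 7 of the 9 left vertices can be matched.
That matches 7 of the 9, leaving 2 unmatched; no matching can do better.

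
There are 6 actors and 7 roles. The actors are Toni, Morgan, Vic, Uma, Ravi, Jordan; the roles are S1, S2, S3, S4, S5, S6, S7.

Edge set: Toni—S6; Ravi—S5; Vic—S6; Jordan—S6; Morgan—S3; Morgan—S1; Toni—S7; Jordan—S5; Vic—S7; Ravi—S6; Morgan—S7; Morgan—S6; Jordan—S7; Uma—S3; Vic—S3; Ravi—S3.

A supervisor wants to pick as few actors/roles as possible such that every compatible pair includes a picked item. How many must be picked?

5

The 5 edges Toni–S7, Morgan–S1, Vic–S6, Uma–S3, Ravi–S5 form a matching, so any vertex cover needs at least 5 vertices (one per matched edge).
Conversely {Morgan, S3, S5, S6, S7} meets every edge and has exactly 5 vertices, so 5 is optimal.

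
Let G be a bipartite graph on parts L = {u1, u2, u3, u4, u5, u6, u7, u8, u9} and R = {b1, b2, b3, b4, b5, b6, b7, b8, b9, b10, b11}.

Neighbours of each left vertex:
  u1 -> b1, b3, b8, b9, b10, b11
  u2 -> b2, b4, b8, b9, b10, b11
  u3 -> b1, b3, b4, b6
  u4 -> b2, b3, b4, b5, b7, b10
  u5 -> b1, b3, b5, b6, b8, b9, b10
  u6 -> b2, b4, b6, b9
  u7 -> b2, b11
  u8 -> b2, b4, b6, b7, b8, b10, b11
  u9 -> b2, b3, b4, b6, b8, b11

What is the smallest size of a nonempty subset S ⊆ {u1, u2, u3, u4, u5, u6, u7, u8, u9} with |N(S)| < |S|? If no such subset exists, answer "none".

none

A matching saturating every left vertex exists, for instance u1→b1, u2→b4, u3→b3, u4→b7, u5→b5, u6→b6, u7→b2, u8→b11, u9→b8.
By Hall's marriage theorem, this means |N(S)| ≥ |S| for every subset S, so no violating subset exists.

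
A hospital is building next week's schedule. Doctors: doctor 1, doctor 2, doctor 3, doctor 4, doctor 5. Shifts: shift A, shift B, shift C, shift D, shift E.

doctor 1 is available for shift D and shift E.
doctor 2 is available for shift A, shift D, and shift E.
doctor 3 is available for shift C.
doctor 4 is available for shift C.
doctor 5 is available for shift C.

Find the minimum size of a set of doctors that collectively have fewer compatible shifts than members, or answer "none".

Take S = {doctor 3, doctor 4}. Its neighbourhood is {shift C}, so |N(S)| = 1 < |S| = 2.
No single vertex violates Hall's condition since each has at least one neighbour, so 2 is the minimum.

2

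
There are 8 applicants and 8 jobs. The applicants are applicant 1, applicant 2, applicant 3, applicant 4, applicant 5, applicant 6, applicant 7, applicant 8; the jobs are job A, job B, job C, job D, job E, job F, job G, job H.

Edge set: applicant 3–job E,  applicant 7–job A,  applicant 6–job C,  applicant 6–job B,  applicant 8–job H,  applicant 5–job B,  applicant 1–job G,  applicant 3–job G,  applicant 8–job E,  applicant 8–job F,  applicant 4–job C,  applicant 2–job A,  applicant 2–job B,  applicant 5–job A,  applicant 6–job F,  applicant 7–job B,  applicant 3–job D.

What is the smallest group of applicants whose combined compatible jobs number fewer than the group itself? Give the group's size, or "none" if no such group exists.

3

Take S = {applicant 2, applicant 5, applicant 7}. Its neighbourhood is {job A, job B}, so |N(S)| = 2 < |S| = 3.
Every subset of size less than 3 has at least as many neighbours as members, so 3 is the minimum.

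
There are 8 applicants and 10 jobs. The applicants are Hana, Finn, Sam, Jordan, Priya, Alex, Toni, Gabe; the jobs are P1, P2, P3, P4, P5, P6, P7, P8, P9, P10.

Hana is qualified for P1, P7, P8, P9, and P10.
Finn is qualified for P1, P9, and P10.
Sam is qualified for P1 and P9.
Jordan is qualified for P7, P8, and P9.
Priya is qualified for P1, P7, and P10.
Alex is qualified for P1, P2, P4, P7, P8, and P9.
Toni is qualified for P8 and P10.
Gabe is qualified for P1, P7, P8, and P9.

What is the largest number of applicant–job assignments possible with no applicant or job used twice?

6

A valid assignment of size 6: Hana→P8, Finn→P10, Sam→P9, Jordan→P7, Priya→P1, Alex→P2.
The set {Hana, Finn, Sam, Jordan, Priya, Toni, Gabe} has only 5 neighbours ({P1, P10, P7, P8, P9}), so by Hall's theorem at most 6 of the 8 applicants can be matched.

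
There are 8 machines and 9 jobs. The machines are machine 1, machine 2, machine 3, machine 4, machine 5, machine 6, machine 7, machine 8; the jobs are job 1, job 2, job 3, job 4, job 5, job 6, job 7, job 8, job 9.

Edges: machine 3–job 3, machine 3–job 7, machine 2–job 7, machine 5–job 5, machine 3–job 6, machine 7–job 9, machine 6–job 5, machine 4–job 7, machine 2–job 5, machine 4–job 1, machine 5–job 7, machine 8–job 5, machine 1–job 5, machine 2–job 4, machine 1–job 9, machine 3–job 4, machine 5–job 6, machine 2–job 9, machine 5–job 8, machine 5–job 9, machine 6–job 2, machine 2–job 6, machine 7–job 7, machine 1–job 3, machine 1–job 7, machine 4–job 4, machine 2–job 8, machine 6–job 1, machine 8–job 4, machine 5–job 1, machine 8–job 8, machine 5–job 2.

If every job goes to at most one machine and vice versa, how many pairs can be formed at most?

8

One maximum matching: machine 1–job 3, machine 2–job 7, machine 3–job 6, machine 4–job 1, machine 5–job 5, machine 6–job 2, machine 7–job 9, machine 8–job 4.
This saturates every machine, so 8 is the maximum.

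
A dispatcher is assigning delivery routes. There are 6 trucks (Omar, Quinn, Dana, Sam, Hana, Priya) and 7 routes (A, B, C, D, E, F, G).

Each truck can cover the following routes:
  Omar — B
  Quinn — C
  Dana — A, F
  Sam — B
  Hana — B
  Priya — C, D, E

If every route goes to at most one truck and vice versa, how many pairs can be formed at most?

4

A valid assignment of size 4: Omar–B, Quinn–C, Dana–F, Priya–E.
The set {Omar, Sam, Hana} has only 1 neighbour ({B}), so by Hall's theorem at most 4 of the 6 trucks can be matched.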